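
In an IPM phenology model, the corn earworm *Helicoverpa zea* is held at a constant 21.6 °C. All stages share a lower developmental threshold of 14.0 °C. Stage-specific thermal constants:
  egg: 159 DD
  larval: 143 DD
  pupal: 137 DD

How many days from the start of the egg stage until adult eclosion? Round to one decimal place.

57.8 days

Daily accumulation at 21.6 °C = 21.6 − 14.0 = 7.6 DD/day.
Total K = 159 + 143 + 137 = 439 DD.
Total duration = 439 / 7.6 = 57.763 ≈ 57.8 days.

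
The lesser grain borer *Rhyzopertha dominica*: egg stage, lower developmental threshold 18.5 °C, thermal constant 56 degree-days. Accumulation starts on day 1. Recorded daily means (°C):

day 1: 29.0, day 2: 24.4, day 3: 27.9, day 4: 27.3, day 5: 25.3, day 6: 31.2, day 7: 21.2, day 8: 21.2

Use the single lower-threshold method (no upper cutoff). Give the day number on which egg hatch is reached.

Daily DD above 18.5 °C: 10.5, 5.9, 9.4, 8.8, 6.8, 12.7, 2.7, 2.7.
Cumulative: 10.5, 16.4, 25.8, 34.6, 41.4, 54.1, 56.8, 59.5.
The total first reaches 56 DD on day 7.

day 7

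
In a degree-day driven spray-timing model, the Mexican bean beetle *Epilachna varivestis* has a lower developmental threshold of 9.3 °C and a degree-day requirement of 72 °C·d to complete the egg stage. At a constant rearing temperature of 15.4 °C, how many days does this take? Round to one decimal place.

Daily accumulation = 15.4 − 9.3 = 6.1 DD/day.
Duration = 72 / 6.1 = 11.803 ≈ 11.8 days.

11.8 days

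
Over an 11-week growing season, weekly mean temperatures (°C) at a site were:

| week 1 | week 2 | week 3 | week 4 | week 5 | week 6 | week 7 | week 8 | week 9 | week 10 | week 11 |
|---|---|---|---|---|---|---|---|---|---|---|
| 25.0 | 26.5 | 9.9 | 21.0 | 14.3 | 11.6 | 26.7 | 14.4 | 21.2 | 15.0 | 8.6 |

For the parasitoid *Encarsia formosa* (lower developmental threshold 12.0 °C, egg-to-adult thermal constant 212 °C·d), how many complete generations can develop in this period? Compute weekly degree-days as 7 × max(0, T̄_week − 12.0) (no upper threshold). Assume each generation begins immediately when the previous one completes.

2 generations

Weekly DD (7 × max(0, T̄ − 12.0)): 91.0, 101.5, 0.0, 63.0, 16.1, 0.0, 102.9, 16.8, 64.4, 21.0, 0.0.
Season total = 476.7 DD.
Complete generations = ⌊476.7 / 212⌋ = 2.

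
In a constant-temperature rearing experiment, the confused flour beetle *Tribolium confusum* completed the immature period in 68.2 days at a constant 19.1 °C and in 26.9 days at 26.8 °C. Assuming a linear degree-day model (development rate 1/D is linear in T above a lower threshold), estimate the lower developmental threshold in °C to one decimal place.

Linear rate model ⇒ the product D·(T − T_b) is constant across temperatures.
68.2·(19.1 − T_b) = 26.9·(26.8 − T_b)
T_b = (68.2·19.1 − 26.9·26.8) / (68.2 − 26.9) = 581.70 / 41.3 = 14.085 °C ≈ 14.1 °C.

14.1 °C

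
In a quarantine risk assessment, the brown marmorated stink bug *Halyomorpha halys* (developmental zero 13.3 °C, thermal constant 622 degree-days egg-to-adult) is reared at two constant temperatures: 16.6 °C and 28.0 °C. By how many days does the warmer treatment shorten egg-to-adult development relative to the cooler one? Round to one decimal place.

At 16.6 °C: 622 / (16.6 − 13.3) = 622 / 3.3 = 188.485 d.
At 28.0 °C: 622 / (28.0 − 13.3) = 622 / 14.7 = 42.313 d.
Difference = |188.485 − 42.313| = 146.172 ≈ 146.2 days.

146.2 days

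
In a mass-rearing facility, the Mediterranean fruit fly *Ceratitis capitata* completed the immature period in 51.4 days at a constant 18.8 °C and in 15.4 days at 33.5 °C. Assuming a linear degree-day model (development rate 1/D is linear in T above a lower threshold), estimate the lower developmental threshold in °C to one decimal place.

12.5 °C

Linear rate model ⇒ the product D·(T − T_b) is constant across temperatures.
51.4·(18.8 − T_b) = 15.4·(33.5 − T_b)
T_b = (51.4·18.8 − 15.4·33.5) / (51.4 − 15.4) = 450.42 / 36.0 = 12.512 °C ≈ 12.5 °C.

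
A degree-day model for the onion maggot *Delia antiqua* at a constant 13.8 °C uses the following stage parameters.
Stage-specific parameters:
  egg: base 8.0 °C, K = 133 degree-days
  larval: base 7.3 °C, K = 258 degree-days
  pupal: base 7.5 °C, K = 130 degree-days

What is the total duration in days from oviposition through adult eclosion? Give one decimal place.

egg: 133 / (13.8 − 8.0) = 133 / 5.8 = 22.931 d.
larval: 258 / (13.8 − 7.3) = 258 / 6.5 = 39.692 d.
pupal: 130 / (13.8 − 7.5) = 130 / 6.3 = 20.635 d.
Sum = 83.258 ≈ 83.3 days.

83.3 days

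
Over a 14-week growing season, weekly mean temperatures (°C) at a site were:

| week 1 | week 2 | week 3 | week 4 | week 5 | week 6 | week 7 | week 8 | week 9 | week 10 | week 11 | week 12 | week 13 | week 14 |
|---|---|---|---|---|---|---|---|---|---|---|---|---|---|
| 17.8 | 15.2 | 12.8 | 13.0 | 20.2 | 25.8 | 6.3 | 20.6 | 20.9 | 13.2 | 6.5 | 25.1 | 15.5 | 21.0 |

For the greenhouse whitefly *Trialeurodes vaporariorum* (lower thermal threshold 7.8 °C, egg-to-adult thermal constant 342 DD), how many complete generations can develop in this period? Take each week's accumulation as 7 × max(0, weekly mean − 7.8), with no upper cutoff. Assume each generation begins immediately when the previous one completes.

2 generations

Weekly DD (7 × max(0, T̄ − 7.8)): 70.0, 51.8, 35.0, 36.4, 86.8, 126.0, 0.0, 89.6, 91.7, 37.8, 0.0, 121.1, 53.9, 92.4.
Season total = 892.5 DD.
Complete generations = ⌊892.5 / 342⌋ = 2.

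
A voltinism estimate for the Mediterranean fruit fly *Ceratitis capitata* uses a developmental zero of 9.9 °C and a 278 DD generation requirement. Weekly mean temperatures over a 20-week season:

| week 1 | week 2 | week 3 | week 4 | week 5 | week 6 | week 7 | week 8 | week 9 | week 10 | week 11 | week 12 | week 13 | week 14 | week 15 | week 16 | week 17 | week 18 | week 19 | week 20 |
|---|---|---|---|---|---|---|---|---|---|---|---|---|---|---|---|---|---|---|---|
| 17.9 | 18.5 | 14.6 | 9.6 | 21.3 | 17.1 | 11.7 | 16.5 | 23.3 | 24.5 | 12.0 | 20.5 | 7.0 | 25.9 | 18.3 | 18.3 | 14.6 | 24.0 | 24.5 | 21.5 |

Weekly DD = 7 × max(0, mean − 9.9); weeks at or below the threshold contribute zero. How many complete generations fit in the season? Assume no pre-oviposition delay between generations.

4 generations

Weekly DD (7 × max(0, T̄ − 9.9)): 56.0, 60.2, 32.9, 0.0, 79.8, 50.4, 12.6, 46.2, 93.8, 102.2, 14.7, 74.2, 0.0, 112.0, 58.8, 58.8, 32.9, 98.7, 102.2, 81.2.
Season total = 1167.6 DD.
Complete generations = ⌊1167.6 / 278⌋ = 4.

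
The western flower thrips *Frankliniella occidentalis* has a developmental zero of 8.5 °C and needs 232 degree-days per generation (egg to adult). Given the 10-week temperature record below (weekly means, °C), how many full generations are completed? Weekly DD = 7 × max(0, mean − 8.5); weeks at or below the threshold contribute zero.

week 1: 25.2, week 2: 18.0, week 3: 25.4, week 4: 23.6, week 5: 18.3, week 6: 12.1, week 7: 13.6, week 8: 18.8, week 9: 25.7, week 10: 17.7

Weekly DD (7 × max(0, T̄ − 8.5)): 116.9, 66.5, 118.3, 105.7, 68.6, 25.2, 35.7, 72.1, 120.4, 64.4.
Season total = 793.8 DD.
Complete generations = ⌊793.8 / 232⌋ = 3.

3 generations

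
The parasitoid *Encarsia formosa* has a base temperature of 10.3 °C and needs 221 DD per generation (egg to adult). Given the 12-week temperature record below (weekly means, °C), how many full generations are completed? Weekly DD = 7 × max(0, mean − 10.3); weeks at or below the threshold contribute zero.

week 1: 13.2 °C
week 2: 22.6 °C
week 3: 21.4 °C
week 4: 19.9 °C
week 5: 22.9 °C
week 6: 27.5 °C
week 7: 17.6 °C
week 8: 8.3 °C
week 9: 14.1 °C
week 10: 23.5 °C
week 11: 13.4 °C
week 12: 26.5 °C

3 generations

Weekly DD (7 × max(0, T̄ − 10.3)): 20.3, 86.1, 77.7, 67.2, 88.2, 120.4, 51.1, 0.0, 26.6, 92.4, 21.7, 113.4.
Season total = 765.1 DD.
Complete generations = ⌊765.1 / 221⌋ = 3.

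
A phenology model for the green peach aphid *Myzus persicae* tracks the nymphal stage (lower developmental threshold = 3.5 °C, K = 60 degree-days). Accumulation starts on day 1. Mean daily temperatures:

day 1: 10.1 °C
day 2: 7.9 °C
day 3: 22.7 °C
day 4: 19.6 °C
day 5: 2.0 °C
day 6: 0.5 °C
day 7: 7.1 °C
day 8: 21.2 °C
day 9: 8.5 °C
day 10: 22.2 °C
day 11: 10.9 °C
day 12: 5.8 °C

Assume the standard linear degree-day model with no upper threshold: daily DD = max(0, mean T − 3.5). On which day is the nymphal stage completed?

Daily DD above 3.5 °C: 6.6, 4.4, 19.2, 16.1, 0.0, 0.0, 3.6, 17.7, 5.0, 18.7, 7.4, 2.3.
Cumulative: 6.6, 11.0, 30.2, 46.3, 46.3, 46.3, 49.9, 67.6, 72.6, 91.3, 98.7, 101.0.
The total first reaches 60 DD on day 8.

day 8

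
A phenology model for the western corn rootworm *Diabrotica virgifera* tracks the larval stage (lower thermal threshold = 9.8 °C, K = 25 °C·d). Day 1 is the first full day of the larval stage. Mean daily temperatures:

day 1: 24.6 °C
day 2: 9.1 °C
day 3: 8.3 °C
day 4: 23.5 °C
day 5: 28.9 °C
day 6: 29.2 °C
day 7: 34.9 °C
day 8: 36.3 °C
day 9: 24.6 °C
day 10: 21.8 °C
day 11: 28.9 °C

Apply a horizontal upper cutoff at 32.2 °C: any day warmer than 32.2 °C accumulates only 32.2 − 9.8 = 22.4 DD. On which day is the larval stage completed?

Daily DD above 9.8 °C (capped at 22.4): 14.8, 0.0, 0.0, 13.7, 19.1, 19.4, 22.4, 22.4, 14.8, 12.0, 19.1.
Cumulative: 14.8, 14.8, 14.8, 28.5, 47.6, 67.0, 89.4, 111.8, 126.6, 138.6, 157.7.
The total first reaches 25 DD on day 4.

day 4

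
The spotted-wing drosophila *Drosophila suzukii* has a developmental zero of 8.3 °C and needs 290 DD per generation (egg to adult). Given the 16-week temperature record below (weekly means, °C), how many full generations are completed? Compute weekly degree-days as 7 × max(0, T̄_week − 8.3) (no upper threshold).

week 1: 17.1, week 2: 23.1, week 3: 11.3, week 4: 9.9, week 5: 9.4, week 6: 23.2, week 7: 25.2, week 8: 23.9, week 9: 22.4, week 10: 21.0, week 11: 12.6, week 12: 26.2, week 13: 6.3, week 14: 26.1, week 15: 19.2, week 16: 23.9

4 generations

Weekly DD (7 × max(0, T̄ − 8.3)): 61.6, 103.6, 21.0, 11.2, 7.7, 104.3, 118.3, 109.2, 98.7, 88.9, 30.1, 125.3, 0.0, 124.6, 76.3, 109.2.
Season total = 1190.0 DD.
Complete generations = ⌊1190.0 / 290⌋ = 4.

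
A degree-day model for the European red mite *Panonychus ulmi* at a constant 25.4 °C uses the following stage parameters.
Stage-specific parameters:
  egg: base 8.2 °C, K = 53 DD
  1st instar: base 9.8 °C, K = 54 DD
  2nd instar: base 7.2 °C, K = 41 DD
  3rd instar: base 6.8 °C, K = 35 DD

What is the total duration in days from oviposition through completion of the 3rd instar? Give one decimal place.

egg: 53 / (25.4 − 8.2) = 53 / 17.2 = 3.081 d.
1st instar: 54 / (25.4 − 9.8) = 54 / 15.6 = 3.462 d.
2nd instar: 41 / (25.4 − 7.2) = 41 / 18.2 = 2.253 d.
3rd instar: 35 / (25.4 − 6.8) = 35 / 18.6 = 1.882 d.
Sum = 10.677 ≈ 10.7 days.

10.7 days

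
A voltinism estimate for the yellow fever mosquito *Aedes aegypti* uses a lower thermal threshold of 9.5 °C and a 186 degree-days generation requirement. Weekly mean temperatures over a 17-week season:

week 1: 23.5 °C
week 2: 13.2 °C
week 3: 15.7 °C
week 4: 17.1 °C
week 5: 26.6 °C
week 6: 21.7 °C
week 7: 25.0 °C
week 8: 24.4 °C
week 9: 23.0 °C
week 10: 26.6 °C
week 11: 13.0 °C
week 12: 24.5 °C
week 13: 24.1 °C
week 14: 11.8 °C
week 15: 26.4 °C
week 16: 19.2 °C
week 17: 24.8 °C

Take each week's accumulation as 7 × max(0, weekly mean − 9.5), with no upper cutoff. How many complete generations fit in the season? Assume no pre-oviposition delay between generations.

Weekly DD (7 × max(0, T̄ − 9.5)): 98.0, 25.9, 43.4, 53.2, 119.7, 85.4, 108.5, 104.3, 94.5, 119.7, 24.5, 105.0, 102.2, 16.1, 118.3, 67.9, 107.1.
Season total = 1393.7 DD.
Complete generations = ⌊1393.7 / 186⌋ = 7.

7 generations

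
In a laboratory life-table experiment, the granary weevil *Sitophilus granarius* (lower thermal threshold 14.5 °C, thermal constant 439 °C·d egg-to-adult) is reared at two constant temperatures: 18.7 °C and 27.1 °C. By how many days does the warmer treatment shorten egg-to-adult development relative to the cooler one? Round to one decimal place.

At 18.7 °C: 439 / (18.7 − 14.5) = 439 / 4.2 = 104.524 d.
At 27.1 °C: 439 / (27.1 − 14.5) = 439 / 12.6 = 34.841 d.
Difference = |104.524 − 34.841| = 69.683 ≈ 69.7 days.

69.7 days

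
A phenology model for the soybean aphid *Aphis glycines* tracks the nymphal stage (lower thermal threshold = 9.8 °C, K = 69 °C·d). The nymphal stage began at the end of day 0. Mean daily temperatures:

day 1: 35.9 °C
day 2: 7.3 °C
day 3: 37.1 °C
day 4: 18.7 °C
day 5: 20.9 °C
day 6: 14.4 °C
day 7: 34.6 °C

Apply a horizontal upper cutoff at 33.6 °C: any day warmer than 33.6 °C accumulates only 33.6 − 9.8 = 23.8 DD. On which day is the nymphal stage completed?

Daily DD above 9.8 °C (capped at 23.8): 23.8, 0.0, 23.8, 8.9, 11.1, 4.6, 23.8.
Cumulative: 23.8, 23.8, 47.6, 56.5, 67.6, 72.2, 96.0.
The total first reaches 69 DD on day 6.

day 6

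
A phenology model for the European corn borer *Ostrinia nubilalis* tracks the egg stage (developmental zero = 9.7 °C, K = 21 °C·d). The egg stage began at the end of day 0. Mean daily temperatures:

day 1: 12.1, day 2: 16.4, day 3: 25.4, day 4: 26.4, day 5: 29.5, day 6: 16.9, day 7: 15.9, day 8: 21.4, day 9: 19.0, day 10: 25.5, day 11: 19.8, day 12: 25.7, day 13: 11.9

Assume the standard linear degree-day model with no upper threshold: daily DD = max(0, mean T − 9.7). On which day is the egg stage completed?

Daily DD above 9.7 °C: 2.4, 6.7, 15.7, 16.7, 19.8, 7.2, 6.2, 11.7, 9.3, 15.8, 10.1, 16.0, 2.2.
Cumulative: 2.4, 9.1, 24.8, 41.5, 61.3, 68.5, 74.7, 86.4, 95.7, 111.5, 121.6, 137.6, 139.8.
The total first reaches 21 DD on day 3.

day 3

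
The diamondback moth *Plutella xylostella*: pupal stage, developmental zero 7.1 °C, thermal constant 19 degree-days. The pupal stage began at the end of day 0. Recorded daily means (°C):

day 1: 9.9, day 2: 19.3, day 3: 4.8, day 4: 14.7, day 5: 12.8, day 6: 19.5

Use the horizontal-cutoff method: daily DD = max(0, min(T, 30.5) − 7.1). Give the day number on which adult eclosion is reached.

Daily DD above 7.1 °C (capped at 23.4): 2.8, 12.2, 0.0, 7.6, 5.7, 12.4.
Cumulative: 2.8, 15.0, 15.0, 22.6, 28.3, 40.7.
The total first reaches 19 DD on day 4.

day 4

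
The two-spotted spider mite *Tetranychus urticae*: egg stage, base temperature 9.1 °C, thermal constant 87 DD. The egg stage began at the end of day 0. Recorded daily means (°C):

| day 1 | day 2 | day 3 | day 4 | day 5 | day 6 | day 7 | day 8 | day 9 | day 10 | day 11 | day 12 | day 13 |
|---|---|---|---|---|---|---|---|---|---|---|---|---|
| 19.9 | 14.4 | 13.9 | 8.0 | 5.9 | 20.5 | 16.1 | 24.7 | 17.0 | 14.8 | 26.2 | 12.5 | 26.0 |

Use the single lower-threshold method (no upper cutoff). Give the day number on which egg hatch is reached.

Daily DD above 9.1 °C: 10.8, 5.3, 4.8, 0.0, 0.0, 11.4, 7.0, 15.6, 7.9, 5.7, 17.1, 3.4, 16.9.
Cumulative: 10.8, 16.1, 20.9, 20.9, 20.9, 32.3, 39.3, 54.9, 62.8, 68.5, 85.6, 89.0, 105.9.
The total first reaches 87 DD on day 12.

day 12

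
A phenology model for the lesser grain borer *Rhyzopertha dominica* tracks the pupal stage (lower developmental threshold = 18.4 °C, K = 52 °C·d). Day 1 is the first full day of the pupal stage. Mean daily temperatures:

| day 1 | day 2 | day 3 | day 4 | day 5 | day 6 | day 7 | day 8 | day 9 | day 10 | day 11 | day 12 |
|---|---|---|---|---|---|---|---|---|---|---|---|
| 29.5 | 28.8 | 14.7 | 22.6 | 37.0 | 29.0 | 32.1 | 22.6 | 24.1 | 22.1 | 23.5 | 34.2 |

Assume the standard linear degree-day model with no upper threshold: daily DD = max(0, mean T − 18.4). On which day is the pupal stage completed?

day 6

Daily DD above 18.4 °C: 11.1, 10.4, 0.0, 4.2, 18.6, 10.6, 13.7, 4.2, 5.7, 3.7, 5.1, 15.8.
Cumulative: 11.1, 21.5, 21.5, 25.7, 44.3, 54.9, 68.6, 72.8, 78.5, 82.2, 87.3, 103.1.
The total first reaches 52 DD on day 6.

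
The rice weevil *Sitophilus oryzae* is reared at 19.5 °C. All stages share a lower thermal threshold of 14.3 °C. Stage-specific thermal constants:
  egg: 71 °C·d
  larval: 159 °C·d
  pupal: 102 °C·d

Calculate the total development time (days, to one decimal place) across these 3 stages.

63.8 days

Daily accumulation at 19.5 °C = 19.5 − 14.3 = 5.2 DD/day.
Total K = 71 + 159 + 102 = 332 DD.
Total duration = 332 / 5.2 = 63.846 ≈ 63.8 days.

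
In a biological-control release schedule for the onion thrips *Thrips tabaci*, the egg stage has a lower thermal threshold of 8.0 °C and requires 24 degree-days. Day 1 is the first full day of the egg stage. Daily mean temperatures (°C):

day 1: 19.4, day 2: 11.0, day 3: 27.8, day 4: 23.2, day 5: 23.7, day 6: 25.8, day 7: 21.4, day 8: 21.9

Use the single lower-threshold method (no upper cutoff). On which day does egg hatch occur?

day 3

Daily DD above 8.0 °C: 11.4, 3.0, 19.8, 15.2, 15.7, 17.8, 13.4, 13.9.
Cumulative: 11.4, 14.4, 34.2, 49.4, 65.1, 82.9, 96.3, 110.2.
The total first reaches 24 DD on day 3.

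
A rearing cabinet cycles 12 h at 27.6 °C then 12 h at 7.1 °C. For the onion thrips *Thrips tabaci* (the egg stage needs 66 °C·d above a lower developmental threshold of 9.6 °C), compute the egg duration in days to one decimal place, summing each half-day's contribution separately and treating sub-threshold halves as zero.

Day half: max(0, 27.6 − 9.6) × 0.5 = 18.0 × 0.5 = 9.00 DD.
Night half: max(0, 7.1 − 9.6) × 0.5 = 0.0 × 0.5 = 0.00 DD.
Per 24 h: 9.00 DD/day.
Duration = 66 / 9.00 = 7.333 ≈ 7.3 days.

7.3 days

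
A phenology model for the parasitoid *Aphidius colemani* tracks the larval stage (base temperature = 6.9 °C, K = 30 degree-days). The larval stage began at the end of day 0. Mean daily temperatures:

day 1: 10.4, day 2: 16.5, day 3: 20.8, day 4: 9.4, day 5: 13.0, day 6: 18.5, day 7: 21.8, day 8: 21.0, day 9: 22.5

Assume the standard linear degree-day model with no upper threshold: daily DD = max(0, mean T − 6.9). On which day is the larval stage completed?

day 5

Daily DD above 6.9 °C: 3.5, 9.6, 13.9, 2.5, 6.1, 11.6, 14.9, 14.1, 15.6.
Cumulative: 3.5, 13.1, 27.0, 29.5, 35.6, 47.2, 62.1, 76.2, 91.8.
The total first reaches 30 DD on day 5.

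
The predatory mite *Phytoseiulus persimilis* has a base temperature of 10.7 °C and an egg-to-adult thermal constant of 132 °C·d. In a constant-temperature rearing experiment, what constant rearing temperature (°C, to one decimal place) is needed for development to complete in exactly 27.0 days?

Required daily accumulation = 132 / 27.0 = 4.889 DD/day.
T = T_base + 4.889 = 10.7 + 4.889 = 15.589 ≈ 15.6 °C.

15.6 °C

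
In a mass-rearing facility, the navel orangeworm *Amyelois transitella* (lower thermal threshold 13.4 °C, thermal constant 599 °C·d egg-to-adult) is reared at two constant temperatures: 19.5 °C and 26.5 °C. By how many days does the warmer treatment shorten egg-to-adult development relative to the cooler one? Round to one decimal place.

At 19.5 °C: 599 / (19.5 − 13.4) = 599 / 6.1 = 98.197 d.
At 26.5 °C: 599 / (26.5 − 13.4) = 599 / 13.1 = 45.725 d.
Difference = |98.197 − 45.725| = 52.472 ≈ 52.5 days.

52.5 days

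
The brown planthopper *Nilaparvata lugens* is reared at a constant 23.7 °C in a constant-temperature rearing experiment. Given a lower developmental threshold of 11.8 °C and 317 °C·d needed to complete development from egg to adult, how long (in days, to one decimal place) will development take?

Daily accumulation = 23.7 − 11.8 = 11.9 DD/day.
Duration = 317 / 11.9 = 26.639 ≈ 26.6 days.

26.6 days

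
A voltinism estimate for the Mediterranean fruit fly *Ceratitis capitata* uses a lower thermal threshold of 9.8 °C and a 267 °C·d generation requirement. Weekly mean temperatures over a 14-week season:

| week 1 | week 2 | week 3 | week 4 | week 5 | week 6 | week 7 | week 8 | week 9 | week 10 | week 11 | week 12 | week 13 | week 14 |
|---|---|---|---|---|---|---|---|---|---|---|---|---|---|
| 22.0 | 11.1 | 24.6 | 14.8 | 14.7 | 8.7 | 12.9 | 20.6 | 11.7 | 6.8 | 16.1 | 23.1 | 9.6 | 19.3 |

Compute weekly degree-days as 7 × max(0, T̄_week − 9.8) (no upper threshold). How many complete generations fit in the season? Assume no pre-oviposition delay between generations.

2 generations

Weekly DD (7 × max(0, T̄ − 9.8)): 85.4, 9.1, 103.6, 35.0, 34.3, 0.0, 21.7, 75.6, 13.3, 0.0, 44.1, 93.1, 0.0, 66.5.
Season total = 581.7 DD.
Complete generations = ⌊581.7 / 267⌋ = 2.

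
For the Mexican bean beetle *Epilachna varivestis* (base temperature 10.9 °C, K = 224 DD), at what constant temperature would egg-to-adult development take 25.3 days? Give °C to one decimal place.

Required daily accumulation = 224 / 25.3 = 8.854 DD/day.
T = T_base + 8.854 = 10.9 + 8.854 = 19.754 ≈ 19.8 °C.

19.8 °C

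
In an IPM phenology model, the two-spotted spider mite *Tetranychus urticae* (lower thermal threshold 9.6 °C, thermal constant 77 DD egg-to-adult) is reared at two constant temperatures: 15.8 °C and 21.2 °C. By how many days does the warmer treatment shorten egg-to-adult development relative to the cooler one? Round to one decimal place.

At 15.8 °C: 77 / (15.8 − 9.6) = 77 / 6.2 = 12.419 d.
At 21.2 °C: 77 / (21.2 − 9.6) = 77 / 11.6 = 6.638 d.
Difference = |12.419 − 6.638| = 5.781 ≈ 5.8 days.

5.8 days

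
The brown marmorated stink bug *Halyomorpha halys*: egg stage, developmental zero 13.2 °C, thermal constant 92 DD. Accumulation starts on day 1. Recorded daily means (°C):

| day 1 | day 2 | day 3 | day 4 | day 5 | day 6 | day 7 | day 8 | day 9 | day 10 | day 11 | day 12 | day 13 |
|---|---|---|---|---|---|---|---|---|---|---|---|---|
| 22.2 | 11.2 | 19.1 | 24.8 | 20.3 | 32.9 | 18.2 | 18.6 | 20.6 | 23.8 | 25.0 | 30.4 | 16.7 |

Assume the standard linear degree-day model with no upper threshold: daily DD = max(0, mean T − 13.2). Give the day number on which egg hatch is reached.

Daily DD above 13.2 °C: 9.0, 0.0, 5.9, 11.6, 7.1, 19.7, 5.0, 5.4, 7.4, 10.6, 11.8, 17.2, 3.5.
Cumulative: 9.0, 9.0, 14.9, 26.5, 33.6, 53.3, 58.3, 63.7, 71.1, 81.7, 93.5, 110.7, 114.2.
The total first reaches 92 DD on day 11.

day 11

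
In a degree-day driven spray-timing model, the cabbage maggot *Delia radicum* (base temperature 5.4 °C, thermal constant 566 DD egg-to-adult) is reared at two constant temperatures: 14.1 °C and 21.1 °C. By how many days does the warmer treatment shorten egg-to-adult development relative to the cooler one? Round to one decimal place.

At 14.1 °C: 566 / (14.1 − 5.4) = 566 / 8.7 = 65.057 d.
At 21.1 °C: 566 / (21.1 − 5.4) = 566 / 15.7 = 36.051 d.
Difference = |65.057 − 36.051| = 29.007 ≈ 29.0 days.

29.0 days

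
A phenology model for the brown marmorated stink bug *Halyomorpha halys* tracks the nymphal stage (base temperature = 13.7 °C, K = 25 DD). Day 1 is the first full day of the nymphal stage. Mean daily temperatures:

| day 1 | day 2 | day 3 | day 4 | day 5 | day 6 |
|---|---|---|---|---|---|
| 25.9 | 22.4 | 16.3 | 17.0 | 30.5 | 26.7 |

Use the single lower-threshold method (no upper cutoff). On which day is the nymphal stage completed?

Daily DD above 13.7 °C: 12.2, 8.7, 2.6, 3.3, 16.8, 13.0.
Cumulative: 12.2, 20.9, 23.5, 26.8, 43.6, 56.6.
The total first reaches 25 DD on day 4.

day 4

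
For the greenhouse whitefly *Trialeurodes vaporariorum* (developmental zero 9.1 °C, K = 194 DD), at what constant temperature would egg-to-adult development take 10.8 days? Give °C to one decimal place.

Required daily accumulation = 194 / 10.8 = 17.963 DD/day.
T = T_base + 17.963 = 9.1 + 17.963 = 27.063 ≈ 27.1 °C.

27.1 °C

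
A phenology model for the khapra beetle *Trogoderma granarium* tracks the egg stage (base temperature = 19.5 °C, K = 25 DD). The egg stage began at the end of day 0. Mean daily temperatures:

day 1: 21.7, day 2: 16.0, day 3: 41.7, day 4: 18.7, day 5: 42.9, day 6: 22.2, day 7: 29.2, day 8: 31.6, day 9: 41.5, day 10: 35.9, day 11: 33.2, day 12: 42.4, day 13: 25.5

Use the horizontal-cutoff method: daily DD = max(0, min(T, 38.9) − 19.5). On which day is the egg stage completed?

day 5

Daily DD above 19.5 °C (capped at 19.4): 2.2, 0.0, 19.4, 0.0, 19.4, 2.7, 9.7, 12.1, 19.4, 16.4, 13.7, 19.4, 6.0.
Cumulative: 2.2, 2.2, 21.6, 21.6, 41.0, 43.7, 53.4, 65.5, 84.9, 101.3, 115.0, 134.4, 140.4.
The total first reaches 25 DD on day 5.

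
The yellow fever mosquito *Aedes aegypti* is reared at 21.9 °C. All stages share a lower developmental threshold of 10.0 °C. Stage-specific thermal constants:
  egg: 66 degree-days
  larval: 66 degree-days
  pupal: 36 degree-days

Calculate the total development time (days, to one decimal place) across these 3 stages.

Daily accumulation at 21.9 °C = 21.9 − 10.0 = 11.9 DD/day.
Total K = 66 + 66 + 36 = 168 DD.
Total duration = 168 / 11.9 = 14.118 ≈ 14.1 days.

14.1 days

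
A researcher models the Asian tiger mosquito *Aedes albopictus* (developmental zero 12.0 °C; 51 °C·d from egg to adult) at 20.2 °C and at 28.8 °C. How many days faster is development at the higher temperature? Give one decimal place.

3.2 days

At 20.2 °C: 51 / (20.2 − 12.0) = 51 / 8.2 = 6.220 d.
At 28.8 °C: 51 / (28.8 − 12.0) = 51 / 16.8 = 3.036 d.
Difference = |6.220 − 3.036| = 3.184 ≈ 3.2 days.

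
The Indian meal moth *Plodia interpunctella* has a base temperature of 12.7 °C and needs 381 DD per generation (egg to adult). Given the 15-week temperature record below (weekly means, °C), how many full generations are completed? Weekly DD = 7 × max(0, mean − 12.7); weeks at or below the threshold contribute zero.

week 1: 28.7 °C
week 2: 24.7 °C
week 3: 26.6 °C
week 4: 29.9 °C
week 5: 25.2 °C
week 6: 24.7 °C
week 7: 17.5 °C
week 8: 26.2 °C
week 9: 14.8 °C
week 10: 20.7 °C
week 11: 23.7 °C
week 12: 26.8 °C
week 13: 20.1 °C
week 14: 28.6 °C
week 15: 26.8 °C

Weekly DD (7 × max(0, T̄ − 12.7)): 112.0, 84.0, 97.3, 120.4, 87.5, 84.0, 33.6, 94.5, 14.7, 56.0, 77.0, 98.7, 51.8, 111.3, 98.7.
Season total = 1221.5 DD.
Complete generations = ⌊1221.5 / 381⌋ = 3.

3 generations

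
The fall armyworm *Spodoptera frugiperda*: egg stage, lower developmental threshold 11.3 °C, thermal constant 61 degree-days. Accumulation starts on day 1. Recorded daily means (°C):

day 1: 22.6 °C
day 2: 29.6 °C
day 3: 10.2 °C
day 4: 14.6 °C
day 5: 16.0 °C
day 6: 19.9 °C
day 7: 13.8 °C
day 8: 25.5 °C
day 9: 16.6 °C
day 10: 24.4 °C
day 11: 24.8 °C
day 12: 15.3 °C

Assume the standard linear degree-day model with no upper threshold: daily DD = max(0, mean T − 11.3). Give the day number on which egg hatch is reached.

day 8

Daily DD above 11.3 °C: 11.3, 18.3, 0.0, 3.3, 4.7, 8.6, 2.5, 14.2, 5.3, 13.1, 13.5, 4.0.
Cumulative: 11.3, 29.6, 29.6, 32.9, 37.6, 46.2, 48.7, 62.9, 68.2, 81.3, 94.8, 98.8.
The total first reaches 61 DD on day 8.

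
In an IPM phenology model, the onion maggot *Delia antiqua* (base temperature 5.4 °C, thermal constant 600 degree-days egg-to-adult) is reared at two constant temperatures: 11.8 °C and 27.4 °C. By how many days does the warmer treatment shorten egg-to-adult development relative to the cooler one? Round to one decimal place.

At 11.8 °C: 600 / (11.8 − 5.4) = 600 / 6.4 = 93.750 d.
At 27.4 °C: 600 / (27.4 − 5.4) = 600 / 22.0 = 27.273 d.
Difference = |93.750 − 27.273| = 66.477 ≈ 66.5 days.

66.5 days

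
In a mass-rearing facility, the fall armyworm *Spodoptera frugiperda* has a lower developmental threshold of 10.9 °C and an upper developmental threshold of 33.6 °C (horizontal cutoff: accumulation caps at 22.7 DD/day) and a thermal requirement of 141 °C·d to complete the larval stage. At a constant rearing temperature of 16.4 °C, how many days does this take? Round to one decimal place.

25.6 days

Daily accumulation = 16.4 − 10.9 = 5.5 DD/day.
Duration = 141 / 5.5 = 25.636 ≈ 25.6 days.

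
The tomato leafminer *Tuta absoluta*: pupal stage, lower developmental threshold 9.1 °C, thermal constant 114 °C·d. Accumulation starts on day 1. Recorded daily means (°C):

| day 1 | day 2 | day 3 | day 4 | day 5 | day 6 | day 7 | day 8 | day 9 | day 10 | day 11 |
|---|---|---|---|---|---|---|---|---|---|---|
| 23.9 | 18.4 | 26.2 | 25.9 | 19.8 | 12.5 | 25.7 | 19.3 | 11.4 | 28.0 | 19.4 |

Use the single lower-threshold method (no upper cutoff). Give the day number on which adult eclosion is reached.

Daily DD above 9.1 °C: 14.8, 9.3, 17.1, 16.8, 10.7, 3.4, 16.6, 10.2, 2.3, 18.9, 10.3.
Cumulative: 14.8, 24.1, 41.2, 58.0, 68.7, 72.1, 88.7, 98.9, 101.2, 120.1, 130.4.
The total first reaches 114 DD on day 10.

day 10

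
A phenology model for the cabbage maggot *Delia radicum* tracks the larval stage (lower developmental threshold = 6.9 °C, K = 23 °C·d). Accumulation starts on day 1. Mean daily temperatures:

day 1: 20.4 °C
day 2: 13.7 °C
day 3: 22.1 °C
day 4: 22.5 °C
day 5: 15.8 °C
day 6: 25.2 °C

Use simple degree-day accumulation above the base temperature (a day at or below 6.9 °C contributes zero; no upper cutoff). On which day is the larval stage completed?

Daily DD above 6.9 °C: 13.5, 6.8, 15.2, 15.6, 8.9, 18.3.
Cumulative: 13.5, 20.3, 35.5, 51.1, 60.0, 78.3.
The total first reaches 23 DD on day 3.

day 3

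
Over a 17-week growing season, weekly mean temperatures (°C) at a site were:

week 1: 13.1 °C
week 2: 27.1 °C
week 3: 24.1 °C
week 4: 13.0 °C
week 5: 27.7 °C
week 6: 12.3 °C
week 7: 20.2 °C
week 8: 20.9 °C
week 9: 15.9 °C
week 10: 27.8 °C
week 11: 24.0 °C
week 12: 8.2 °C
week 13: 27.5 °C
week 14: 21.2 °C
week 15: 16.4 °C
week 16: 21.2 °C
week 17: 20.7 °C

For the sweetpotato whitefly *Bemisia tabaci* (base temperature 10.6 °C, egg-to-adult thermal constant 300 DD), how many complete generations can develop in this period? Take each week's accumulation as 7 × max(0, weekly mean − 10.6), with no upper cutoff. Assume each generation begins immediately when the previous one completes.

Weekly DD (7 × max(0, T̄ − 10.6)): 17.5, 115.5, 94.5, 16.8, 119.7, 11.9, 67.2, 72.1, 37.1, 120.4, 93.8, 0.0, 118.3, 74.2, 40.6, 74.2, 70.7.
Season total = 1144.5 DD.
Complete generations = ⌊1144.5 / 300⌋ = 3.

3 generations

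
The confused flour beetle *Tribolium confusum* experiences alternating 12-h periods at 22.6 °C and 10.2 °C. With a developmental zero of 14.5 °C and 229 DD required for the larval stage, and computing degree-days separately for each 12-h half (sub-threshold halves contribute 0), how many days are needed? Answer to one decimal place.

56.5 days

Day half: max(0, 22.6 − 14.5) × 0.5 = 8.1 × 0.5 = 4.05 DD.
Night half: max(0, 10.2 − 14.5) × 0.5 = 0.0 × 0.5 = 0.00 DD.
Per 24 h: 4.05 DD/day.
Duration = 229 / 4.05 = 56.543 ≈ 56.5 days.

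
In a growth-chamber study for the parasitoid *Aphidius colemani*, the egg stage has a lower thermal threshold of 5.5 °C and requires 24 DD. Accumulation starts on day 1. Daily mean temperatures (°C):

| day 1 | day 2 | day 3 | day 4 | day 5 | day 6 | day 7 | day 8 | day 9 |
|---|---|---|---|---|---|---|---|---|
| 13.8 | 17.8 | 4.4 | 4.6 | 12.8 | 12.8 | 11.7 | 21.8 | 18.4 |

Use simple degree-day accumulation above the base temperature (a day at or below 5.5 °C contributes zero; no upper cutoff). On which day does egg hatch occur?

Daily DD above 5.5 °C: 8.3, 12.3, 0.0, 0.0, 7.3, 7.3, 6.2, 16.3, 12.9.
Cumulative: 8.3, 20.6, 20.6, 20.6, 27.9, 35.2, 41.4, 57.7, 70.6.
The total first reaches 24 DD on day 5.

day 5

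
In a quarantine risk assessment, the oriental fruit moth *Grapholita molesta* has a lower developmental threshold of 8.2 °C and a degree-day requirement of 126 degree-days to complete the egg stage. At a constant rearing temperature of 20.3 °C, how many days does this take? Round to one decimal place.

10.4 days

Daily accumulation = 20.3 − 8.2 = 12.1 DD/day.
Duration = 126 / 12.1 = 10.413 ≈ 10.4 days.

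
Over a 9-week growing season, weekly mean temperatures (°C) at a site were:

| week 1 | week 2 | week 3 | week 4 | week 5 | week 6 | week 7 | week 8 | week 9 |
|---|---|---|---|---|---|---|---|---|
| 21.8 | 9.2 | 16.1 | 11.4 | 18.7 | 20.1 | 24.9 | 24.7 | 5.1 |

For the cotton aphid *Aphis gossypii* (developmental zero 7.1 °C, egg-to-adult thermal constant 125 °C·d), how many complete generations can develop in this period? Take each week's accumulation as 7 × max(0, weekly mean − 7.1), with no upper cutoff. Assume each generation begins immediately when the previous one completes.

5 generations

Weekly DD (7 × max(0, T̄ − 7.1)): 102.9, 14.7, 63.0, 30.1, 81.2, 91.0, 124.6, 123.2, 0.0.
Season total = 630.7 DD.
Complete generations = ⌊630.7 / 125⌋ = 5.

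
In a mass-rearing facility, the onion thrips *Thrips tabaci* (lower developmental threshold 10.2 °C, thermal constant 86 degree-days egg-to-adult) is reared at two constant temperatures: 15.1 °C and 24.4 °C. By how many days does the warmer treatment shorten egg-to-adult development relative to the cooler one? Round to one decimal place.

11.5 days

At 15.1 °C: 86 / (15.1 − 10.2) = 86 / 4.9 = 17.551 d.
At 24.4 °C: 86 / (24.4 − 10.2) = 86 / 14.2 = 6.056 d.
Difference = |17.551 − 6.056| = 11.495 ≈ 11.5 days.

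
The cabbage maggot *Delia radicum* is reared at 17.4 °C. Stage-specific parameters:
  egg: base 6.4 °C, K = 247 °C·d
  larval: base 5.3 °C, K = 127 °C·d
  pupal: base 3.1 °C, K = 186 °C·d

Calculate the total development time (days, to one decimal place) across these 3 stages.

egg: 247 / (17.4 − 6.4) = 247 / 11.0 = 22.455 d.
larval: 127 / (17.4 − 5.3) = 127 / 12.1 = 10.496 d.
pupal: 186 / (17.4 − 3.1) = 186 / 14.3 = 13.007 d.
Sum = 45.957 ≈ 46.0 days.

46.0 days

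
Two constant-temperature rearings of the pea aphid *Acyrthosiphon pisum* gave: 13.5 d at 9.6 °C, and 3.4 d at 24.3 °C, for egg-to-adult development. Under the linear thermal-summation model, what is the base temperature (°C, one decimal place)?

Equal thermal constants: D₁(T₁ − T_b) = D₂(T₂ − T_b).
13.5·(9.6 − T_b) = 3.4·(24.3 − T_b)
T_b = (13.5·9.6 − 3.4·24.3) / (13.5 − 3.4) = 46.98 / 10.1 = 4.651 °C ≈ 4.7 °C.

4.7 °C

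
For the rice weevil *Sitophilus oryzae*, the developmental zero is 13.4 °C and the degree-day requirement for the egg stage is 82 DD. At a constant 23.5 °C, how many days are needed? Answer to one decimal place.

8.1 days

Daily accumulation = 23.5 − 13.4 = 10.1 DD/day.
Duration = 82 / 10.1 = 8.119 ≈ 8.1 days.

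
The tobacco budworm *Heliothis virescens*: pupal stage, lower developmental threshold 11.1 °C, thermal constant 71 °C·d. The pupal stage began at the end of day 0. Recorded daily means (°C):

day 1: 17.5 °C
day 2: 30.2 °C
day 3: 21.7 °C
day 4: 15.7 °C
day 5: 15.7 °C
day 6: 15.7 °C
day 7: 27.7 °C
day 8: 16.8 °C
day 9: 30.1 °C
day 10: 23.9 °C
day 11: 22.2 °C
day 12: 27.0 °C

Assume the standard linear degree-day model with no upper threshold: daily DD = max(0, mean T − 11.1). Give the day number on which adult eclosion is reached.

Daily DD above 11.1 °C: 6.4, 19.1, 10.6, 4.6, 4.6, 4.6, 16.6, 5.7, 19.0, 12.8, 11.1, 15.9.
Cumulative: 6.4, 25.5, 36.1, 40.7, 45.3, 49.9, 66.5, 72.2, 91.2, 104.0, 115.1, 131.0.
The total first reaches 71 DD on day 8.

day 8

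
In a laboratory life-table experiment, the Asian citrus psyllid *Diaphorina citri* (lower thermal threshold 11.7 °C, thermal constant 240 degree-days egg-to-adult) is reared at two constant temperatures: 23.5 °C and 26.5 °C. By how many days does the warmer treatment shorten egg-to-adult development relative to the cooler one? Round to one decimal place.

4.1 days

At 23.5 °C: 240 / (23.5 − 11.7) = 240 / 11.8 = 20.339 d.
At 26.5 °C: 240 / (26.5 − 11.7) = 240 / 14.8 = 16.216 d.
Difference = |20.339 − 16.216| = 4.123 ≈ 4.1 days.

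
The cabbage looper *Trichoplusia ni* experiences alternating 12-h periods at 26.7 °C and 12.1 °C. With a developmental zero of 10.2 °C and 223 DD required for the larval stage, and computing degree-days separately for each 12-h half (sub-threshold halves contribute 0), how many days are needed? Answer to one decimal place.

Day half: max(0, 26.7 − 10.2) × 0.5 = 16.5 × 0.5 = 8.25 DD.
Night half: max(0, 12.1 − 10.2) × 0.5 = 1.9 × 0.5 = 0.95 DD.
Per 24 h: 9.20 DD/day.
Duration = 223 / 9.20 = 24.239 ≈ 24.2 days.

24.2 days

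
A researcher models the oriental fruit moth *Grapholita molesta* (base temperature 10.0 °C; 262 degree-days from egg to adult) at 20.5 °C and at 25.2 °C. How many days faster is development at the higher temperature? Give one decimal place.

At 20.5 °C: 262 / (20.5 − 10.0) = 262 / 10.5 = 24.952 d.
At 25.2 °C: 262 / (25.2 − 10.0) = 262 / 15.2 = 17.237 d.
Difference = |24.952 − 17.237| = 7.716 ≈ 7.7 days.

7.7 days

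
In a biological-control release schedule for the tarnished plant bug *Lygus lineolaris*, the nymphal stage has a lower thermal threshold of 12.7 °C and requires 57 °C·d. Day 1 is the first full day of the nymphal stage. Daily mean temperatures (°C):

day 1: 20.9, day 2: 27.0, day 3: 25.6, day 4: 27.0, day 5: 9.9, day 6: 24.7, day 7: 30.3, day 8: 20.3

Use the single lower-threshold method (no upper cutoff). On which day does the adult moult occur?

Daily DD above 12.7 °C: 8.2, 14.3, 12.9, 14.3, 0.0, 12.0, 17.6, 7.6.
Cumulative: 8.2, 22.5, 35.4, 49.7, 49.7, 61.7, 79.3, 86.9.
The total first reaches 57 DD on day 6.

day 6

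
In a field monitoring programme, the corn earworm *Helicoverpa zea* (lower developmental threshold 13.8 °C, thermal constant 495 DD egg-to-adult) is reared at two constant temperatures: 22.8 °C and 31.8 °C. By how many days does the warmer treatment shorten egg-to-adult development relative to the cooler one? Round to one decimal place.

At 22.8 °C: 495 / (22.8 − 13.8) = 495 / 9.0 = 55.000 d.
At 31.8 °C: 495 / (31.8 − 13.8) = 495 / 18.0 = 27.500 d.
Difference = |55.000 − 27.500| = 27.500 ≈ 27.5 days.

27.5 days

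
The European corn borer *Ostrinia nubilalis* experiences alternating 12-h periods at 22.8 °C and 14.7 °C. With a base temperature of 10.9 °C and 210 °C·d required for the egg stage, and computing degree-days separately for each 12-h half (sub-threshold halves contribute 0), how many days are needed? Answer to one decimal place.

Day half: max(0, 22.8 − 10.9) × 0.5 = 11.9 × 0.5 = 5.95 DD.
Night half: max(0, 14.7 − 10.9) × 0.5 = 3.8 × 0.5 = 1.90 DD.
Per 24 h: 7.85 DD/day.
Duration = 210 / 7.85 = 26.752 ≈ 26.8 days.

26.8 days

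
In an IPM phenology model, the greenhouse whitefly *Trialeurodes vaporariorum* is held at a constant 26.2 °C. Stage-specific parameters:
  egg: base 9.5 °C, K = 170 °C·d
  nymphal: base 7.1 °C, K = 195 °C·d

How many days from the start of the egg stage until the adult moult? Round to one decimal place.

20.4 days

egg: 170 / (26.2 − 9.5) = 170 / 16.7 = 10.180 d.
nymphal: 195 / (26.2 − 7.1) = 195 / 19.1 = 10.209 d.
Sum = 20.389 ≈ 20.4 days.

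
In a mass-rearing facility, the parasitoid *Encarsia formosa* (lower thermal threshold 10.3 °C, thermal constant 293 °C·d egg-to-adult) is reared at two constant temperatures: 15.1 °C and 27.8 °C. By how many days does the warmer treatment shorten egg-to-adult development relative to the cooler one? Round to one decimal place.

At 15.1 °C: 293 / (15.1 − 10.3) = 293 / 4.8 = 61.042 d.
At 27.8 °C: 293 / (27.8 − 10.3) = 293 / 17.5 = 16.743 d.
Difference = |61.042 − 16.743| = 44.299 ≈ 44.3 days.

44.3 days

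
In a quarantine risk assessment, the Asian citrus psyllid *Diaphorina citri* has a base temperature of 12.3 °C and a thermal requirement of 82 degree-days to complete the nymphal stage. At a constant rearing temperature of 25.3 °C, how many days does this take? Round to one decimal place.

Daily accumulation = 25.3 − 12.3 = 13.0 DD/day.
Duration = 82 / 13.0 = 6.308 ≈ 6.3 days.

6.3 days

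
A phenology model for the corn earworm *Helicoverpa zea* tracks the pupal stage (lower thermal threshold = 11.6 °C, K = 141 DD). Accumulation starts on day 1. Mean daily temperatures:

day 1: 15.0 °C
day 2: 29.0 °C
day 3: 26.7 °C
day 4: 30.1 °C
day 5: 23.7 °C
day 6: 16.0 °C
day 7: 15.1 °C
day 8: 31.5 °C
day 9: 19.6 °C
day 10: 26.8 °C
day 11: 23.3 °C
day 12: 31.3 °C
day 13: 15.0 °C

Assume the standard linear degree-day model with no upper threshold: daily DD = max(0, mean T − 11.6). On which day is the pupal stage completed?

day 12

Daily DD above 11.6 °C: 3.4, 17.4, 15.1, 18.5, 12.1, 4.4, 3.5, 19.9, 8.0, 15.2, 11.7, 19.7, 3.4.
Cumulative: 3.4, 20.8, 35.9, 54.4, 66.5, 70.9, 74.4, 94.3, 102.3, 117.5, 129.2, 148.9, 152.3.
The total first reaches 141 DD on day 12.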